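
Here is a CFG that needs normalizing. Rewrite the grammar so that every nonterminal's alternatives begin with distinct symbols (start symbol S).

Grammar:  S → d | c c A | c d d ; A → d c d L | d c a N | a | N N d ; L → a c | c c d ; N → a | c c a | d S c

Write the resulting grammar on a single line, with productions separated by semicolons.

S → d | c S'; A → a | N N d | d c A'; L → a c | c c d; N → a | c c a | d S c; S' → c A | d d; A' → d L | a N

S has alternatives sharing prefix 'c': factor to S → c S' with S' → c A | d d.
A has alternatives sharing prefix 'd c': factor to A → d c A' with A' → d L | a N.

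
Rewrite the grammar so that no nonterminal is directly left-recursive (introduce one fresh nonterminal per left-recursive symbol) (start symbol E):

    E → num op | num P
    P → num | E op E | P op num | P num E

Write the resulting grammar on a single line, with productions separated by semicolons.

E → num op | num P; P → num P' | E op E P'; P' → op num P' | num E P' | ε

Left recursion appears on P.
For P: α = {op num, num E}, β = {num, E op E}. Rewrite as P → β P' and P' → α P' | ε.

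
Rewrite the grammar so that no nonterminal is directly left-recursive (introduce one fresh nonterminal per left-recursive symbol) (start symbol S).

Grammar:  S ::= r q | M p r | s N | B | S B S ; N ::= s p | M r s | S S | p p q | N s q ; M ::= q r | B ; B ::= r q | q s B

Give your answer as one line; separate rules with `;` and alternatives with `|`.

Left recursion appears on S, N.
For S: α = {B S}, β = {r q, M p r, s N, B}. Rewrite as S → β S' and S' → α S' | ε.
For N: α = {s q}, β = {s p, M r s, S S, p p q}. Rewrite as N → β N' and N' → α N' | ε.

S ::= r q S' | M p r S' | s N S' | B S'; N ::= s p N' | M r s N' | S S N' | p p q N'; M ::= q r | B; B ::= r q | q s B; S' ::= B S S' | epsilon; N' ::= s q N' | epsilon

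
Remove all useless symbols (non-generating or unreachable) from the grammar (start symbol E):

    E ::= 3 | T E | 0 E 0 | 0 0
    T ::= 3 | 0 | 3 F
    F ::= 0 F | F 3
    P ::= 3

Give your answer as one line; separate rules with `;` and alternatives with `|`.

Generating nonterminals: {E, P, T}.
Reachable from E after that: {E, T}.
Removed useless symbols: {F, P} and every production mentioning them.

E ::= 3 | T E | 0 E 0 | 0 0; T ::= 3 | 0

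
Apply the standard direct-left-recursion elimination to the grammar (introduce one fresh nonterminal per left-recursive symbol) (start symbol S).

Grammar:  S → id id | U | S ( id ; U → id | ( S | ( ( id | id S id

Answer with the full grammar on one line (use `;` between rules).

S → id id S' | U S'; U → id | ( S | ( ( id | id S id; S' → ( id S' | epsilon

Directly left-recursive nonterminal: S.
For S: α = {( id}, β = {id id, U}. Rewrite as S → β S' and S' → α S' | ε.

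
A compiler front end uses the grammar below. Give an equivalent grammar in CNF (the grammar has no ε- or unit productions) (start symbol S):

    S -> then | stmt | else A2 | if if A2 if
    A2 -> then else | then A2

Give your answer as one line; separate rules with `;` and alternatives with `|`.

S -> then | stmt | X1 A2 | X2 Y1; A2 -> X3 X1 | X3 A2; X1 -> else; X2 -> if; X3 -> then; Y1 -> X2 Y2; Y2 -> A2 X2

Introduce a nonterminal for each terminal appearing in a rule of length ≥ 2: X1 → else, X2 → if, X3 → then.
Binarize each right-hand side of length ≥ 3 by chaining fresh nonterminals (Y1, Y2, …): affected rules were S → X2 X2 A2 X2.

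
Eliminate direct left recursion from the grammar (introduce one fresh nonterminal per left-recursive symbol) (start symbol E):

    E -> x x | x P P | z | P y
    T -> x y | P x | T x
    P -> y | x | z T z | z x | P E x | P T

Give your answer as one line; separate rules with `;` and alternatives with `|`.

T, P are directly left-recursive.
For T: α = {x}, β = {x y, P x}. Rewrite as T → β T' and T' → α T' | ε.
For P: α = {E x, T}, β = {y, x, z T z, z x}. Rewrite as P → β P' and P' → α P' | ε.

E -> x x | x P P | z | P y; T -> x y T' | P x T'; P -> y P' | x P' | z T z P' | z x P'; T' -> x T' | ε; P' -> E x P' | T P' | ε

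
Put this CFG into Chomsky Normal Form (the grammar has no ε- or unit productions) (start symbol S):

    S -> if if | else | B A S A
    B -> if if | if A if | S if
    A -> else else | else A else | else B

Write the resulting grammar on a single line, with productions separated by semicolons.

Introduce a nonterminal for each terminal appearing in a rule of length ≥ 2: X1 → if, X2 → else.
Binarize each right-hand side of length ≥ 3 by chaining fresh nonterminals (Y1, Y2, …): affected rules were S → B A S A; B → X1 A X1; A → X2 A X2.

S -> X1 X1 | else | B Y1; B -> X1 X1 | X1 Y3 | S X1; A -> X2 X2 | X2 Y4 | X2 B; X1 -> if; X2 -> else; Y1 -> A Y2; Y2 -> S A; Y3 -> A X1; Y4 -> A X2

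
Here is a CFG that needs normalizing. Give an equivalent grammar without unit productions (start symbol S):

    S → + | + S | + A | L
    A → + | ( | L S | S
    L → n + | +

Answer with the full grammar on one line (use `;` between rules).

S → n + | + | + S | + A; A → n + | + | + S | + A | ( | L S; L → n + | +

Unit pairs: A ⇒* {L, S}; S ⇒* {L}.
For every A with A ⇒* B via unit rules, add B's non-unit alternatives to A; then delete every rule of the form X → Y.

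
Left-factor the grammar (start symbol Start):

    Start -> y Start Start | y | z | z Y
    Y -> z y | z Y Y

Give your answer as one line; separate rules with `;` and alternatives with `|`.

Start -> y Start1 | z Start2; Y -> z Y1; Start1 -> Start Start | eps; Start2 -> eps | Y; Y1 -> y | Y Y

Start has alternatives sharing prefix 'y': factor to Start → y Start1 with Start1 → Start Start | ε.
Start has alternatives sharing prefix 'z': factor to Start → z Start2 with Start2 → ε | Y.
Y has alternatives sharing prefix 'z': factor to Y → z Y1 with Y1 → y | Y Y.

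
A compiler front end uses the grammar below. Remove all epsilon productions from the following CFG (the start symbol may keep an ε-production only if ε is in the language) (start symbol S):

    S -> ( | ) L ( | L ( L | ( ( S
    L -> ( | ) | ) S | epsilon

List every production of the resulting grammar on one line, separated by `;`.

Nullable set = {L}.
ε ∉ L(G), so no ε-production is kept.
For each production, add variants omitting each subset of nullable occurrences: S → ) L ( gives ) L ( | ) (. S → L ( L gives L ( L | L ( | ( L.

S -> ( | ) L ( | ) ( | L ( L | L ( | ( L | ( ( S; L -> ( | ) | ) S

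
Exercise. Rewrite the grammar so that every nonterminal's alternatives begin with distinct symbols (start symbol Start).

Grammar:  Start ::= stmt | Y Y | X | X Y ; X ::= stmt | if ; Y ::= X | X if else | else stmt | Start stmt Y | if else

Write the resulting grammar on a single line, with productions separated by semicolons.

Start ::= stmt | Y Y | X Start1; X ::= stmt | if; Y ::= else stmt | Start stmt Y | if else | X Y1; Start1 ::= ε | Y; Y1 ::= ε | if else

Start has alternatives sharing prefix 'X': factor to Start → X Start1 with Start1 → ε | Y.
Y has alternatives sharing prefix 'X': factor to Y → X Y1 with Y1 → ε | if else.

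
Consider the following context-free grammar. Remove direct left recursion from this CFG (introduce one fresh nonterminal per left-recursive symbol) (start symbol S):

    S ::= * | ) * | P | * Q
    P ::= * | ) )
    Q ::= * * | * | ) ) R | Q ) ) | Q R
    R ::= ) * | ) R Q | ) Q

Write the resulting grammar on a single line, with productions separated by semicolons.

Left recursion appears on Q.
For Q: α = {) ), R}, β = {* *, *, ) ) R}. Rewrite as Q → β Q' and Q' → α Q' | ε.

S ::= * | ) * | P | * Q; P ::= * | ) ); Q ::= * * Q' | * Q' | ) ) R Q'; R ::= ) * | ) R Q | ) Q; Q' ::= ) ) Q' | R Q' | ε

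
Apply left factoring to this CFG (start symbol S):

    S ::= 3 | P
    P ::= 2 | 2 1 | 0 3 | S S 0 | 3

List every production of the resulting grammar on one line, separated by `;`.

S ::= 3 | P; P ::= 0 3 | S S 0 | 3 | 2 P'; P' ::= epsilon | 1

P has alternatives sharing prefix '2': factor to P → 2 P' with P' → ε | 1.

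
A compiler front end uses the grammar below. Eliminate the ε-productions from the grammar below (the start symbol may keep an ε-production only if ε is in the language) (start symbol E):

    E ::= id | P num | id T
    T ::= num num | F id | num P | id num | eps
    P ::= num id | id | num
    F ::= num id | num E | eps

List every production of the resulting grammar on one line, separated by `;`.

The nullable symbols are {F, T}.
ε ∉ L(G), so no ε-production is kept.
For each production, add variants omitting each subset of nullable occurrences: T → F id gives F id | id.

E ::= id | P num | id T; T ::= num num | F id | id | num P | id num; P ::= num id | id | num; F ::= num id | num E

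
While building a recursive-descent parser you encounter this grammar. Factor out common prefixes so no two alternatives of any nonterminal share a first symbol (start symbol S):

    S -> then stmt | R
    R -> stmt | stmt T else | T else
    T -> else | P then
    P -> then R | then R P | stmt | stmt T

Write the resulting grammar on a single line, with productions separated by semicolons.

R has alternatives sharing prefix 'stmt': factor to R → stmt R' with R' → ε | T else.
P has alternatives sharing prefix 'then R': factor to P → then R P' with P' → ε | P.
P has alternatives sharing prefix 'stmt': factor to P → stmt P'' with P'' → ε | T.

S -> then stmt | R; R -> T else | stmt R'; T -> else | P then; P -> then R P' | stmt P''; R' -> ε | T else; P' -> ε | P; P'' -> ε | T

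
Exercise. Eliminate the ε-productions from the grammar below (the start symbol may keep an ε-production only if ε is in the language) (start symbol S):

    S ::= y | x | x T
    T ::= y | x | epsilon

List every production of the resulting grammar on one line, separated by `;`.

S ::= y | x | x T; T ::= y | x

The nullable symbols are {T}.
ε ∉ L(G), so no ε-production is kept.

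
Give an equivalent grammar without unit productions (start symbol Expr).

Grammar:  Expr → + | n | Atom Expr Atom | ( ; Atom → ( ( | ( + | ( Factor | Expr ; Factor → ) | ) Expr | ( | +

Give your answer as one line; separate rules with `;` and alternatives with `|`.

Expr → + | n | Atom Expr Atom | (; Atom → ( ( | ( + | ( Factor | + | n | Atom Expr Atom | (; Factor → ) | ) Expr | ( | +

Unit pairs: Atom ⇒* {Expr}.
For every A with A ⇒* B via unit rules, add B's non-unit alternatives to A; then delete every rule of the form X → Y.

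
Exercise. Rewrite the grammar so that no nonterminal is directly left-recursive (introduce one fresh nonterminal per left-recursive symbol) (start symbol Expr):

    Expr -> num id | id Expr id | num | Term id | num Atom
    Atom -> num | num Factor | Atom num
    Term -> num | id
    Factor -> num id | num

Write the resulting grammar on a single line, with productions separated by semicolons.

Expr -> num id | id Expr id | num | Term id | num Atom; Atom -> num Atom1 | num Factor Atom1; Term -> num | id; Factor -> num id | num; Atom1 -> num Atom1 | ε

Left recursion appears on Atom.
For Atom: α = {num}, β = {num, num Factor}. Rewrite as Atom → β Atom1 and Atom1 → α Atom1 | ε.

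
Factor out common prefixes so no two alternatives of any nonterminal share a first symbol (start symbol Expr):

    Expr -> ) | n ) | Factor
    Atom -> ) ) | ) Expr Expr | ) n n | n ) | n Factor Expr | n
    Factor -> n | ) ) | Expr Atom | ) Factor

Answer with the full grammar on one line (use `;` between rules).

Atom has alternatives sharing prefix ')': factor to Atom → ) Atom1 with Atom1 → ) | Expr Expr | n n.
Atom has alternatives sharing prefix 'n': factor to Atom → n Atom2 with Atom2 → ) | Factor Expr | ε.
Factor has alternatives sharing prefix ')': factor to Factor → ) Factor1 with Factor1 → ) | Factor.

Expr -> ) | n ) | Factor; Atom -> ) Atom1 | n Atom2; Factor -> n | Expr Atom | ) Factor1; Atom1 -> ) | Expr Expr | n n; Atom2 -> ) | Factor Expr | eps; Factor1 -> ) | Factor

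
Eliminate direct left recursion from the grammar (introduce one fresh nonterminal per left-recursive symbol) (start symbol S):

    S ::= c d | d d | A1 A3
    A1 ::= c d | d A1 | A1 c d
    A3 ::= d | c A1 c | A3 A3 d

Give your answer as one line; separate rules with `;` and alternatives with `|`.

Left recursion appears on A1, A3.
For A1: α = {c d}, β = {c d, d A1}. Rewrite as A1 → β A1' and A1' → α A1' | ε.
For A3: α = {A3 d}, β = {d, c A1 c}. Rewrite as A3 → β A3' and A3' → α A3' | ε.

S ::= c d | d d | A1 A3; A1 ::= c d A1' | d A1 A1'; A3 ::= d A3' | c A1 c A3'; A1' ::= c d A1' | ε; A3' ::= A3 d A3' | ε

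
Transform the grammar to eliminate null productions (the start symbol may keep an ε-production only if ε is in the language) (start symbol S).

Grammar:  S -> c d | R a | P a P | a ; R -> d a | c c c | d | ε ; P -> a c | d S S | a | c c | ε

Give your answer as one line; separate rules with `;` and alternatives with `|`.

S -> c d | R a | a | P a P | P a | a P; R -> d a | c c c | d; P -> a c | d S S | a | c c

The nullable symbols are {P, R}.
ε ∉ L(G), so no ε-production is kept.
Add the nullable-subset variants: S → R a gives R a | a. S → P a P gives P a P | P a | a P.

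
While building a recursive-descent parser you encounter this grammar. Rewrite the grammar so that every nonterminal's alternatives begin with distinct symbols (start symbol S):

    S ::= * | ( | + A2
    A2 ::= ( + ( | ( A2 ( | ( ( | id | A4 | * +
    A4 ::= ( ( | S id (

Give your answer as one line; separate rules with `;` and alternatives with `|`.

S ::= * | ( | + A2; A2 ::= id | A4 | * + | ( A2'; A4 ::= ( ( | S id (; A2' ::= + ( | A2 ( | (

A2 has alternatives sharing prefix '(': factor to A2 → ( A2' with A2' → + ( | A2 ( | (.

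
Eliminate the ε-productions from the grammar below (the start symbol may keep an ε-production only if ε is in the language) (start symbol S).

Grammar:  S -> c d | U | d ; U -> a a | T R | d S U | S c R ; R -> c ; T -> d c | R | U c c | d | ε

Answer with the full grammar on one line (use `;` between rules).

S -> c d | U | d; U -> a a | T R | R | d S U | S c R; R -> c; T -> d c | R | U c c | d

Nullable nonterminals: {T}.
ε ∉ L(G), so no ε-production is kept.
Add the nullable-subset variants: U → T R gives T R | R.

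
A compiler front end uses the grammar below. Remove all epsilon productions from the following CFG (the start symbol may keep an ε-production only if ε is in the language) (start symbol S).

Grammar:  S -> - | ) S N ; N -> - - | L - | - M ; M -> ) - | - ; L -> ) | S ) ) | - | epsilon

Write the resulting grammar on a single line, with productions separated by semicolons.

Nullable nonterminals: {L}.
ε ∉ L(G), so no ε-production is kept.
For each production, add variants omitting each subset of nullable occurrences: N → L - gives L - | -.

S -> - | ) S N; N -> - - | L - | - | - M; M -> ) - | -; L -> ) | S ) ) | -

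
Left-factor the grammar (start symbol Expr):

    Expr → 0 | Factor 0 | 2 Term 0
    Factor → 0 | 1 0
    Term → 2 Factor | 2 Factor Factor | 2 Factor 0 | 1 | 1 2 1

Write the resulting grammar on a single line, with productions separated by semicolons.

Term has alternatives sharing prefix '2 Factor': factor to Term → 2 Factor Term1 with Term1 → ε | Factor | 0.
Term has alternatives sharing prefix '1': factor to Term → 1 Term2 with Term2 → ε | 2 1.

Expr → 0 | Factor 0 | 2 Term 0; Factor → 0 | 1 0; Term → 2 Factor Term1 | 1 Term2; Term1 → ε | Factor | 0; Term2 → ε | 2 1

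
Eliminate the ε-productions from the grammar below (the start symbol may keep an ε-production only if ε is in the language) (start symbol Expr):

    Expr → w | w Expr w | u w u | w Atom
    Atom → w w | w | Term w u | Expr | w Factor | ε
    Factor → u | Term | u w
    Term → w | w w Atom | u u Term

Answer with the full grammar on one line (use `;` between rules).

Expr → w | w Expr w | u w u | w Atom; Atom → w w | w | Term w u | Expr | w Factor; Factor → u | Term | u w; Term → w | w w Atom | w w | u u Term

Nullable set = {Atom}.
ε ∉ L(G), so no ε-production is kept.
Add the nullable-subset variants: Term → w w Atom gives w w Atom | w w.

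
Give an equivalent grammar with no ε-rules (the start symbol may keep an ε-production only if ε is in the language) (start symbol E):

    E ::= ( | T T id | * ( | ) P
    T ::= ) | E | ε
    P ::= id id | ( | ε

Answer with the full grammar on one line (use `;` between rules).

The nullable symbols are {P, T}.
ε ∉ L(G), so no ε-production is kept.
Expand every rule over subsets of its nullable positions: E → T T id gives T T id | T id | id. E → ) P gives ) P | ).

E ::= ( | T T id | T id | id | * ( | ) P | ); T ::= ) | E; P ::= id id | (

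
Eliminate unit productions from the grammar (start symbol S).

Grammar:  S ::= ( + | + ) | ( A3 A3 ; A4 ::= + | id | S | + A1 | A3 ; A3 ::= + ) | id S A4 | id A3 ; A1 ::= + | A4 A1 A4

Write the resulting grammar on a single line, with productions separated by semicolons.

S ::= ( + | + ) | ( A3 A3; A4 ::= + | id | + A1 | ( + | + ) | ( A3 A3 | id S A4 | id A3; A3 ::= + ) | id S A4 | id A3; A1 ::= + | A4 A1 A4

Unit pairs: A4 ⇒* {A3, S}.
Replace each nonterminal's rules with the union of the non-unit rules of every nonterminal it unit-derives.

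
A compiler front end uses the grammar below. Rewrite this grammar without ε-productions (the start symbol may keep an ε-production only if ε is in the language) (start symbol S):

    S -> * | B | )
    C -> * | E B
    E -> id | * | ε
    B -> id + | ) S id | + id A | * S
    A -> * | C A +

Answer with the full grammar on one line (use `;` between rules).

Nullable nonterminals: {E}.
ε ∉ L(G), so no ε-production is kept.
For each production, add variants omitting each subset of nullable occurrences: C → E B gives E B | B.

S -> * | B | ); C -> * | E B | B; E -> id | *; B -> id + | ) S id | + id A | * S; A -> * | C A +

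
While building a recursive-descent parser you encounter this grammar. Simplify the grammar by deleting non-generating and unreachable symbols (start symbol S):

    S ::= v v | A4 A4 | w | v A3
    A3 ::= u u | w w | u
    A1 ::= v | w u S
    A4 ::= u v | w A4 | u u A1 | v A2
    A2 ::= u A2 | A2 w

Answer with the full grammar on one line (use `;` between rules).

Generating nonterminals: {A1, A3, A4, S}.
Reachable from S after that: {A1, A3, A4, S}.
Removed useless symbols: {A2} and every production mentioning them.

S ::= v v | A4 A4 | w | v A3; A3 ::= u u | w w | u; A1 ::= v | w u S; A4 ::= u v | w A4 | u u A1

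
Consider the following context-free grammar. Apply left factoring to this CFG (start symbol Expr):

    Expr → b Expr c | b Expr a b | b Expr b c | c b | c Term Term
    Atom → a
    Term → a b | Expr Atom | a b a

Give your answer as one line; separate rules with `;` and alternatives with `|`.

Expr → b Expr Expr1 | c Expr2; Atom → a; Term → Expr Atom | a b Term1; Expr1 → c | a b | b c; Expr2 → b | Term Term; Term1 → ε | a

Expr has alternatives sharing prefix 'b Expr': factor to Expr → b Expr Expr1 with Expr1 → c | a b | b c.
Expr has alternatives sharing prefix 'c': factor to Expr → c Expr2 with Expr2 → b | Term Term.
Term has alternatives sharing prefix 'a b': factor to Term → a b Term1 with Term1 → ε | a.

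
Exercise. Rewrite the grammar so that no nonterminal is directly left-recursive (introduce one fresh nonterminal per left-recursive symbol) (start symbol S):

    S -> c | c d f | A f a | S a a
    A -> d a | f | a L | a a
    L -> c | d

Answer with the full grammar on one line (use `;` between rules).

S -> c S' | c d f S' | A f a S'; A -> d a | f | a L | a a; L -> c | d; S' -> a a S' | ε

S is directly left-recursive.
For S: α = {a a}, β = {c, c d f, A f a}. Rewrite as S → β S' and S' → α S' | ε.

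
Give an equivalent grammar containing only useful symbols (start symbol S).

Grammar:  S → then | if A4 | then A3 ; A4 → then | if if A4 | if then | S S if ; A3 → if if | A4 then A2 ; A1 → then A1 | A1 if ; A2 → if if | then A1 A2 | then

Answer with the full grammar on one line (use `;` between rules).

S → then | if A4 | then A3; A4 → then | if if A4 | if then | S S if; A3 → if if | A4 then A2; A2 → if if | then

Generating nonterminals: {A2, A3, A4, S}.
Reachable from S after that: {A2, A3, A4, S}.
Removed useless symbols: {A1} and every production mentioning them.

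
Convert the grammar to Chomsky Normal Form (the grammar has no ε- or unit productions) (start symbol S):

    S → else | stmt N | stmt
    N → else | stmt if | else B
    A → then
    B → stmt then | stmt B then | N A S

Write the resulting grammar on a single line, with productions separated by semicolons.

S → else | X1 N | stmt; N → else | X1 X2 | X3 B; A → then; B → X1 X4 | X1 Y1 | N Y2; X1 → stmt; X2 → if; X3 → else; X4 → then; Y1 → B X4; Y2 → A S

Introduce a nonterminal for each terminal appearing in a rule of length ≥ 2: X1 → stmt, X2 → if, X3 → else, X4 → then.
Binarize each right-hand side of length ≥ 3 by chaining fresh nonterminals (Y1, Y2, …): affected rules were B → X1 B X4; B → N A S.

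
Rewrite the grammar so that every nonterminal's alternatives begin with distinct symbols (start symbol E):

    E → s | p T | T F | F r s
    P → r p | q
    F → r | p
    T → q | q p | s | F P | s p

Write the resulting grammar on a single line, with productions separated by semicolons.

E → s | p T | T F | F r s; P → r p | q; F → r | p; T → F P | q T' | s T''; T' → ε | p; T'' → ε | p

T has alternatives sharing prefix 'q': factor to T → q T' with T' → ε | p.
T has alternatives sharing prefix 's': factor to T → s T'' with T'' → ε | p.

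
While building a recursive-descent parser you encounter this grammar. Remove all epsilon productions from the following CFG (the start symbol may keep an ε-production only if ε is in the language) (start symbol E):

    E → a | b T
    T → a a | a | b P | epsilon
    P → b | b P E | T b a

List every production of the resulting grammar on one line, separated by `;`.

E → a | b T | b; T → a a | a | b P; P → b | b P E | T b a | b a

Nullable set = {T}.
ε ∉ L(G), so no ε-production is kept.
For each production, add variants omitting each subset of nullable occurrences: E → b T gives b T | b. P → T b a gives T b a | b a.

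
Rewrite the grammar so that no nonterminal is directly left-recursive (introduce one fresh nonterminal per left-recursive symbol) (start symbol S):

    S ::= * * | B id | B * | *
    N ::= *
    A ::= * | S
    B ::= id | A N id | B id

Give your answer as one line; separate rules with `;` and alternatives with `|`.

Directly left-recursive nonterminal: B.
For B: α = {id}, β = {id, A N id}. Rewrite as B → β B' and B' → α B' | ε.

S ::= * * | B id | B * | *; N ::= *; A ::= * | S; B ::= id B' | A N id B'; B' ::= id B' | eps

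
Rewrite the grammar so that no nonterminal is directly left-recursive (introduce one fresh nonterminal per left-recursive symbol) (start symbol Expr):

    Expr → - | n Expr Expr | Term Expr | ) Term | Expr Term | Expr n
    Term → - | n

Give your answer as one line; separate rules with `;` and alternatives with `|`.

Expr → - Expr1 | n Expr Expr Expr1 | Term Expr Expr1 | ) Term Expr1; Term → - | n; Expr1 → Term Expr1 | n Expr1 | ε

Expr is directly left-recursive.
For Expr: α = {Term, n}, β = {-, n Expr Expr, Term Expr, ) Term}. Rewrite as Expr → β Expr1 and Expr1 → α Expr1 | ε.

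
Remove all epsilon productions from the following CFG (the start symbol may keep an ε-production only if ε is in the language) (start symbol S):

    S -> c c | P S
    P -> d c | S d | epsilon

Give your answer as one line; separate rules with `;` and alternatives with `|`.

Nullable set = {P}.
ε ∉ L(G), so no ε-production is kept.

S -> c c | P S; P -> d c | S d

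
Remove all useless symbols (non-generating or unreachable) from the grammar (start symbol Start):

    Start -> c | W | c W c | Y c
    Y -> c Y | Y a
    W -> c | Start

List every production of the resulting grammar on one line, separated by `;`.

Generating nonterminals: {Start, W}.
Reachable from Start after that: {Start, W}.
Removed useless symbols: {Y} and every production mentioning them.

Start -> c | W | c W c; W -> c | Start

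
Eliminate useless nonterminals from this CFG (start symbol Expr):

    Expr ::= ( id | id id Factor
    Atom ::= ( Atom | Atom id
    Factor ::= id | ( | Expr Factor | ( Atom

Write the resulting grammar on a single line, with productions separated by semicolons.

Generating nonterminals: {Expr, Factor}.
Reachable from Expr after that: {Expr, Factor}.
Removed useless symbols: {Atom} and every production mentioning them.

Expr ::= ( id | id id Factor; Factor ::= id | ( | Expr Factor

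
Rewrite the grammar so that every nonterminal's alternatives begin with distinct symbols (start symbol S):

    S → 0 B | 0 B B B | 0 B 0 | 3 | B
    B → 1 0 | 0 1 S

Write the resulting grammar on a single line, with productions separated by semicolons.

S has alternatives sharing prefix '0 B': factor to S → 0 B S' with S' → ε | B B | 0.

S → 3 | B | 0 B S'; B → 1 0 | 0 1 S; S' → epsilon | B B | 0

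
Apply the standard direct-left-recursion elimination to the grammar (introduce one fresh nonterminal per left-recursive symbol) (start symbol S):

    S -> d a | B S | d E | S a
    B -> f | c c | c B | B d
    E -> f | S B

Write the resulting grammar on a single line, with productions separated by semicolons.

S -> d a S' | B S S' | d E S'; B -> f B' | c c B' | c B B'; E -> f | S B; S' -> a S' | ε; B' -> d B' | ε

S, B are directly left-recursive.
For S: α = {a}, β = {d a, B S, d E}. Rewrite as S → β S' and S' → α S' | ε.
For B: α = {d}, β = {f, c c, c B}. Rewrite as B → β B' and B' → α B' | ε.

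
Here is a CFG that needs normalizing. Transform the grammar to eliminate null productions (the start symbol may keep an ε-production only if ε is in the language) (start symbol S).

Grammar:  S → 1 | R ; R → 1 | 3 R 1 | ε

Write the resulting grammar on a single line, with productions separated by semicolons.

The nullable symbols are {R, S}.
ε ∈ L(G) since S is nullable, so keep S → ε.
Expand every rule over subsets of its nullable positions: R → 3 R 1 gives 3 R 1 | 3 1.

S → 1 | R | ε; R → 1 | 3 R 1 | 3 1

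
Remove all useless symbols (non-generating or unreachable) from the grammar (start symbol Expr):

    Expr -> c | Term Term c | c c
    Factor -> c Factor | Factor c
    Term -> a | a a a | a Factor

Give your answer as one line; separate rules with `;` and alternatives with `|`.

Expr -> c | Term Term c | c c; Term -> a | a a a

Generating nonterminals: {Expr, Term}.
Reachable from Expr after that: {Expr, Term}.
Removed useless symbols: {Factor} and every production mentioning them.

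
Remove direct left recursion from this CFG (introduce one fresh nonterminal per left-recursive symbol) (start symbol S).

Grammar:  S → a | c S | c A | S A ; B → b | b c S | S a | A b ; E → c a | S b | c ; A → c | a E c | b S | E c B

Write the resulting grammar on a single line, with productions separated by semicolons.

S → a S' | c S S' | c A S'; B → b | b c S | S a | A b; E → c a | S b | c; A → c | a E c | b S | E c B; S' → A S' | ε

Left recursion appears on S.
For S: α = {A}, β = {a, c S, c A}. Rewrite as S → β S' and S' → α S' | ε.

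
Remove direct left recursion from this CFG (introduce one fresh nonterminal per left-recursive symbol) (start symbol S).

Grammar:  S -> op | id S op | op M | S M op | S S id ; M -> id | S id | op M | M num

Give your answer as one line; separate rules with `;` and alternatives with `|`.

Directly left-recursive nonterminals: S, M.
For S: α = {M op, S id}, β = {op, id S op, op M}. Rewrite as S → β S' and S' → α S' | ε.
For M: α = {num}, β = {id, S id, op M}. Rewrite as M → β M' and M' → α M' | ε.

S -> op S' | id S op S' | op M S'; M -> id M' | S id M' | op M M'; S' -> M op S' | S id S' | ε; M' -> num M' | ε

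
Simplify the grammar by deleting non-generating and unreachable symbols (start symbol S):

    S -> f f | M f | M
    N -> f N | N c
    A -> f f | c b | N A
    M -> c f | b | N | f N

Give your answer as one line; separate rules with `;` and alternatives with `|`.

S -> f f | M f | M; M -> c f | b

Generating nonterminals: {A, M, S}.
Reachable from S after that: {M, S}.
Removed useless symbols: {A, N} and every production mentioning them.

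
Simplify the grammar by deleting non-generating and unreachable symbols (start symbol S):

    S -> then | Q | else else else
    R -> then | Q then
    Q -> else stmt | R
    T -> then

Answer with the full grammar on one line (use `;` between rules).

S -> then | Q | else else else; R -> then | Q then; Q -> else stmt | R

Generating nonterminals: {Q, R, S, T}.
Reachable from S after that: {Q, R, S}.
Removed useless symbols: {T} and every production mentioning them.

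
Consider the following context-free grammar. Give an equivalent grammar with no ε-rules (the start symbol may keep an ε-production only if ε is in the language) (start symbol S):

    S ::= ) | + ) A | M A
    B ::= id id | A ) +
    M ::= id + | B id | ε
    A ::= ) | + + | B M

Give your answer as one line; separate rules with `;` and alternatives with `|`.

S ::= ) | + ) A | M A | A; B ::= id id | A ) +; M ::= id + | B id; A ::= ) | + + | B M | B

Nullable set = {M}.
ε ∉ L(G), so no ε-production is kept.
Expand every rule over subsets of its nullable positions: S → M A gives M A | A. A → B M gives B M | B.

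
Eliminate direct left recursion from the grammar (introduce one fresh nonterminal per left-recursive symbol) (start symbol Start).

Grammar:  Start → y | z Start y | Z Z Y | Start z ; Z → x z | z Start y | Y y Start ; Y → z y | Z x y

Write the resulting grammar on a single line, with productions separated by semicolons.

Start → y Start1 | z Start y Start1 | Z Z Y Start1; Z → x z | z Start y | Y y Start; Y → z y | Z x y; Start1 → z Start1 | ε

Directly left-recursive nonterminal: Start.
For Start: α = {z}, β = {y, z Start y, Z Z Y}. Rewrite as Start → β Start1 and Start1 → α Start1 | ε.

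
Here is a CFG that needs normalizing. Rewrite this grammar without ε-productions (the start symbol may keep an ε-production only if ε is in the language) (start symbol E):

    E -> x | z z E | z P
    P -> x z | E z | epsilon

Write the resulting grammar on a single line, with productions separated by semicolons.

The nullable symbols are {P}.
ε ∉ L(G), so no ε-production is kept.
Add the nullable-subset variants: E → z P gives z P | z.

E -> x | z z E | z P | z; P -> x z | E z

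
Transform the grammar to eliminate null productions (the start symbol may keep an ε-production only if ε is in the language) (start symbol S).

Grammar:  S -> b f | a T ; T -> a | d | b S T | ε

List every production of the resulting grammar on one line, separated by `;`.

S -> b f | a T | a; T -> a | d | b S T | b S

The nullable symbols are {T}.
ε ∉ L(G), so no ε-production is kept.
Add the nullable-subset variants: S → a T gives a T | a. T → b S T gives b S T | b S.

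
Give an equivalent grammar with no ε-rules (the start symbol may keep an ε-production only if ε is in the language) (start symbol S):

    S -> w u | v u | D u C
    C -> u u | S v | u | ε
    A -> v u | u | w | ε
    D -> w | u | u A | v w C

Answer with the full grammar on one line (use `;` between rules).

Nullable set = {A, C}.
ε ∉ L(G), so no ε-production is kept.
Add the nullable-subset variants: S → D u C gives D u C | D u. D → v w C gives v w C | v w.

S -> w u | v u | D u C | D u; C -> u u | S v | u; A -> v u | u | w; D -> w | u | u A | v w C | v w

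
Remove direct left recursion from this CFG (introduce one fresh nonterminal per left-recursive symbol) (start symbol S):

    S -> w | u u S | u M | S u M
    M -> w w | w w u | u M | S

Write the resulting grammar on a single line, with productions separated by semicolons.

S -> w S' | u u S S' | u M S'; M -> w w | w w u | u M | S; S' -> u M S' | eps

S is directly left-recursive.
For S: α = {u M}, β = {w, u u S, u M}. Rewrite as S → β S' and S' → α S' | ε.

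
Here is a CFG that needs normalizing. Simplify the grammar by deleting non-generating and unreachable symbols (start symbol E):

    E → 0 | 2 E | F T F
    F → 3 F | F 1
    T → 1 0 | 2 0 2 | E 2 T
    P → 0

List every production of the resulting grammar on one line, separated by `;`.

E → 0 | 2 E

Generating nonterminals: {E, P, T}.
Reachable from E after that: {E}.
Removed useless symbols: {F, P, T} and every production mentioning them.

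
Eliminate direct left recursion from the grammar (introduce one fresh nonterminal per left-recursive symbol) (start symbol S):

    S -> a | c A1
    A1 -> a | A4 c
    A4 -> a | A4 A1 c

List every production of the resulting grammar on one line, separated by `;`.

S -> a | c A1; A1 -> a | A4 c; A4 -> a A4'; A4' -> A1 c A4' | ε

A4 is directly left-recursive.
For A4: α = {A1 c}, β = {a}. Rewrite as A4 → β A4' and A4' → α A4' | ε.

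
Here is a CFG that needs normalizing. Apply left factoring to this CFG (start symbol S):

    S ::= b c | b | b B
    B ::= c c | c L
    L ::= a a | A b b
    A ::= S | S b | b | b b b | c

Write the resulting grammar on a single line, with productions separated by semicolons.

S has alternatives sharing prefix 'b': factor to S → b S' with S' → c | ε | B.
B has alternatives sharing prefix 'c': factor to B → c B' with B' → c | L.
A has alternatives sharing prefix 'S': factor to A → S A' with A' → ε | b.
A has alternatives sharing prefix 'b': factor to A → b A'' with A'' → ε | b b.

S ::= b S'; B ::= c B'; L ::= a a | A b b; A ::= c | S A' | b A''; S' ::= c | epsilon | B; B' ::= c | L; A' ::= epsilon | b; A'' ::= epsilon | b b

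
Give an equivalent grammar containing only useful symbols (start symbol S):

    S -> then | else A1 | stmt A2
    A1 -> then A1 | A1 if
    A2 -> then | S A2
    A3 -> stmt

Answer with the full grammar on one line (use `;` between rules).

Generating nonterminals: {A2, A3, S}.
Reachable from S after that: {A2, S}.
Removed useless symbols: {A1, A3} and every production mentioning them.

S -> then | stmt A2; A2 -> then | S A2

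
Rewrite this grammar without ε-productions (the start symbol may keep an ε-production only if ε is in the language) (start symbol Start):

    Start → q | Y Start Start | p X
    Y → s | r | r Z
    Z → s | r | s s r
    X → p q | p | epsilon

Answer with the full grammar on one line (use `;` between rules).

Start → q | Y Start Start | p X | p; Y → s | r | r Z; Z → s | r | s s r; X → p q | p

Nullable set = {X}.
ε ∉ L(G), so no ε-production is kept.
Expand every rule over subsets of its nullable positions: Start → p X gives p X | p.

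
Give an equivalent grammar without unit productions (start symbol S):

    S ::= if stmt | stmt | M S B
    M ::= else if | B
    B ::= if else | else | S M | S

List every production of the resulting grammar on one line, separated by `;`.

S ::= if stmt | stmt | M S B; M ::= if else | else | S M | if stmt | stmt | M S B | else if; B ::= if else | else | S M | if stmt | stmt | M S B

Unit pairs: B ⇒* {S}; M ⇒* {B, S}.
For every A with A ⇒* B via unit rules, add B's non-unit alternatives to A; then delete every rule of the form X → Y.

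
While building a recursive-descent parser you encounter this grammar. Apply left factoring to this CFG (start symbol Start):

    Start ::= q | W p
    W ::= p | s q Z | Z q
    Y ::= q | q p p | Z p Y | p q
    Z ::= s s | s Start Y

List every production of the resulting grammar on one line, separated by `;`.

Y has alternatives sharing prefix 'q': factor to Y → q Y1 with Y1 → ε | p p.
Z has alternatives sharing prefix 's': factor to Z → s Z1 with Z1 → s | Start Y.

Start ::= q | W p; W ::= p | s q Z | Z q; Y ::= Z p Y | p q | q Y1; Z ::= s Z1; Y1 ::= ε | p p; Z1 ::= s | Start Y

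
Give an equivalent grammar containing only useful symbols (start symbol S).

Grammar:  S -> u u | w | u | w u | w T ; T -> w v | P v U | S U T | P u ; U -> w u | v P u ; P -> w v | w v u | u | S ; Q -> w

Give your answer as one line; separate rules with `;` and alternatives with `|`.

S -> u u | w | u | w u | w T; T -> w v | P v U | S U T | P u; U -> w u | v P u; P -> w v | w v u | u | S

Generating nonterminals: {P, Q, S, T, U}.
Reachable from S after that: {P, S, T, U}.
Removed useless symbols: {Q} and every production mentioning them.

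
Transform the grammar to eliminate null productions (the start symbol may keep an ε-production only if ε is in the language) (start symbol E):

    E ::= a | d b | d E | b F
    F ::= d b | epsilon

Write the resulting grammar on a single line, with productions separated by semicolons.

E ::= a | d b | d E | b F | b; F ::= d b

Nullable nonterminals: {F}.
ε ∉ L(G), so no ε-production is kept.
Add the nullable-subset variants: E → b F gives b F | b.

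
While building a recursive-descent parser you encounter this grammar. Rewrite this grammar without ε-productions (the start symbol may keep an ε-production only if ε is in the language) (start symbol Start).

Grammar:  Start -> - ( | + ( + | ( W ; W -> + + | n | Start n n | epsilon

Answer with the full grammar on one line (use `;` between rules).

Start -> - ( | + ( + | ( W | (; W -> + + | n | Start n n

The nullable symbols are {W}.
ε ∉ L(G), so no ε-production is kept.
For each production, add variants omitting each subset of nullable occurrences: Start → ( W gives ( W | (.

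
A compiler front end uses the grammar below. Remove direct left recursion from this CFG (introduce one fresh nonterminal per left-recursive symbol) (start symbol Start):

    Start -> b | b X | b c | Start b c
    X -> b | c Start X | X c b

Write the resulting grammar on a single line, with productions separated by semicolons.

Start -> b Start1 | b X Start1 | b c Start1; X -> b X1 | c Start X X1; Start1 -> b c Start1 | ε; X1 -> c b X1 | ε

Directly left-recursive nonterminals: Start, X.
For Start: α = {b c}, β = {b, b X, b c}. Rewrite as Start → β Start1 and Start1 → α Start1 | ε.
For X: α = {c b}, β = {b, c Start X}. Rewrite as X → β X1 and X1 → α X1 | ε.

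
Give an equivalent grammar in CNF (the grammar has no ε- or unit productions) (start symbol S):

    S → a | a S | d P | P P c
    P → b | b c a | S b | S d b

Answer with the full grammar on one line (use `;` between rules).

Introduce a nonterminal for each terminal appearing in a rule of length ≥ 2: X1 → a, X2 → d, X3 → c, X4 → b.
Binarize each right-hand side of length ≥ 3 by chaining fresh nonterminals (Y1, Y2, …): affected rules were S → P P X3; P → X4 X3 X1; P → S X2 X4.

S → a | X1 S | X2 P | P Y1; P → b | X4 Y2 | S X4 | S Y3; X1 → a; X2 → d; X3 → c; X4 → b; Y1 → P X3; Y2 → X3 X1; Y3 → X2 X4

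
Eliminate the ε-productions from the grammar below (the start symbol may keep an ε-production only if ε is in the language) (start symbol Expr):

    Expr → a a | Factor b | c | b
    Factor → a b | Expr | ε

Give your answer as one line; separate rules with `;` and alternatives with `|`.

Expr → a a | Factor b | b | c; Factor → a b | Expr

Nullable set = {Factor}.
ε ∉ L(G), so no ε-production is kept.
Add the nullable-subset variants: Expr → Factor b gives Factor b | b.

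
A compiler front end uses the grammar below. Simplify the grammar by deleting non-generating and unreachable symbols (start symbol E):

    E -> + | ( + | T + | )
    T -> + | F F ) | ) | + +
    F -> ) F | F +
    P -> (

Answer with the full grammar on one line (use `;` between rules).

Generating nonterminals: {E, P, T}.
Reachable from E after that: {E, T}.
Removed useless symbols: {F, P} and every production mentioning them.

E -> + | ( + | T + | ); T -> + | ) | + +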